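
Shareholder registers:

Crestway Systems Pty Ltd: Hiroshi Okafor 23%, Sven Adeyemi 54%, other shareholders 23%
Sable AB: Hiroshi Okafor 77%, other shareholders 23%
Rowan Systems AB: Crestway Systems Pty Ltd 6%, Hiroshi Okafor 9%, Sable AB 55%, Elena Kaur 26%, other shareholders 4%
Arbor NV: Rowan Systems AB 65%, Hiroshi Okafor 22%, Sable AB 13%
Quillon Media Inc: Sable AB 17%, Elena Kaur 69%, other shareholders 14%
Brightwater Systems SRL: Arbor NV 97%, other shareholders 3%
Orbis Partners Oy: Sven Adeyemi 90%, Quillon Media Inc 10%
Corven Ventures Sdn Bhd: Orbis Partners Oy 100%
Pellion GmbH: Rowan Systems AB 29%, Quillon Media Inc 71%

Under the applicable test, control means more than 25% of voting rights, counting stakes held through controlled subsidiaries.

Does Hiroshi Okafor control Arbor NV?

Yes

Hiroshi holds 77% of Sable, so Hiroshi controls Sable.
Hiroshi and Sable together hold 9% + 55% = 64% of Rowan, so Hiroshi controls Rowan.
Rowan and Hiroshi and Sable together hold 65% + 22% + 13% = 100% of Arbor, so Hiroshi controls Arbor.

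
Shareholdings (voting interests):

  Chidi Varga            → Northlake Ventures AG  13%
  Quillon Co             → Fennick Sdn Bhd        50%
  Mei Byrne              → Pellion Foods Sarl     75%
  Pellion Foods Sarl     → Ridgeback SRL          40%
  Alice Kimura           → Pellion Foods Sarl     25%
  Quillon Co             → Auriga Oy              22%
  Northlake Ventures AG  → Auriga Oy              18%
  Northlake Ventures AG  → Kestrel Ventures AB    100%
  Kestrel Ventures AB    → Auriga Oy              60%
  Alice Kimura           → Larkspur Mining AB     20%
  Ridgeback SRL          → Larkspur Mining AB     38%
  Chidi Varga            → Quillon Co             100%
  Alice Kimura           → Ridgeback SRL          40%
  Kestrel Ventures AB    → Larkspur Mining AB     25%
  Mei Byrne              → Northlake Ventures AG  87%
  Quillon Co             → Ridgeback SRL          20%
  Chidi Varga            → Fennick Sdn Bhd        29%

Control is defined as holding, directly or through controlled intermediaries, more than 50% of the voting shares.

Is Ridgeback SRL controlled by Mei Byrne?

No

Mei holds 75% of Pellion, so Mei controls Pellion.
Mei holds 87% of Northlake, so Mei controls Northlake.
Northlake holds 100% of Kestrel, so Mei controls Kestrel.
Kestrel and Northlake together hold 60% + 18% = 78% of Auriga, so Mei controls Auriga.
In Ridgeback, Mei's side holds only 40%, not > 50%.
So Mei does not control Ridgeback.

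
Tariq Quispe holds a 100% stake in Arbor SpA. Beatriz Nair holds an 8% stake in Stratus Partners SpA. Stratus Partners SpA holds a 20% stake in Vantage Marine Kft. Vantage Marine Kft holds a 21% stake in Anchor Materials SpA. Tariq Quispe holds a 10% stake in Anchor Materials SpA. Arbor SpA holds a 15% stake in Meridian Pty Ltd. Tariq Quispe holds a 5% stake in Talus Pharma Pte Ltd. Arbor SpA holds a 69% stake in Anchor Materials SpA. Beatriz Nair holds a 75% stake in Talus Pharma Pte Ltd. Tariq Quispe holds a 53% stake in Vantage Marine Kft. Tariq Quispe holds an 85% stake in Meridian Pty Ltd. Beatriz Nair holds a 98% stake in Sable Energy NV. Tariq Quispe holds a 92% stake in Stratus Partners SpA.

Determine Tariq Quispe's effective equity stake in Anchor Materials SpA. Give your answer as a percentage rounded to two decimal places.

93.99%

Tariq reaches Anchor along 4 paths.
Direct stake: 10% = 10%.
Via Arbor: 100% × 69% = 69%.
Via Vantage: 53% × 21% = 11.13%.
Via Stratus → Vantage: 92% × 20% × 21% = 3.864%.
Total: 10% + 69% + 11.13% + 3.864% = 93.994%.
Rounded: 93.99%.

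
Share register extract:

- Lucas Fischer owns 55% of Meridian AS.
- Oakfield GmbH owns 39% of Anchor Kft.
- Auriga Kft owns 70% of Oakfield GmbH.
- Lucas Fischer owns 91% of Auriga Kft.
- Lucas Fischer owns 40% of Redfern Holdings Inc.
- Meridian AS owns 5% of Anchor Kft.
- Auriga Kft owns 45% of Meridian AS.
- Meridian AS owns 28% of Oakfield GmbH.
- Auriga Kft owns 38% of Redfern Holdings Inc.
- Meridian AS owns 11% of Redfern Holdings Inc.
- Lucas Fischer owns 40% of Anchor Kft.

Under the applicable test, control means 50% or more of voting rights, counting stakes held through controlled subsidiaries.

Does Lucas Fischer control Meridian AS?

Yes

Lucas holds 91% of Auriga, so Lucas controls Auriga.
Auriga and Lucas together hold 45% + 55% = 100% of Meridian, so Lucas controls Meridian.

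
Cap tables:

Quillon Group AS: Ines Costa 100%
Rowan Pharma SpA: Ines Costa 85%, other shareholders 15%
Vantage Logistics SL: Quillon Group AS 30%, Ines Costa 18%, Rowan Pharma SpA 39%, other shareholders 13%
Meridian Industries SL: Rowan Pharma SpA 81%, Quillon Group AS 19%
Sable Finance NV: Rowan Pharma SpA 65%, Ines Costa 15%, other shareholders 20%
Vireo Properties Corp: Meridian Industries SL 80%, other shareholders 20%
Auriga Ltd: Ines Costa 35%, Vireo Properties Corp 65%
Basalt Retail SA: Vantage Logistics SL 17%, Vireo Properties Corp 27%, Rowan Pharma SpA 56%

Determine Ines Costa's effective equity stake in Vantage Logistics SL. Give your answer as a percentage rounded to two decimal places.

Ines reaches Vantage along 3 paths.
Via Quillon: 100% × 30% = 30%.
Direct stake: 18% = 18%.
Via Rowan: 85% × 39% = 33.15%.
Total: 30% + 18% + 33.15% = 81.15%.

81.15%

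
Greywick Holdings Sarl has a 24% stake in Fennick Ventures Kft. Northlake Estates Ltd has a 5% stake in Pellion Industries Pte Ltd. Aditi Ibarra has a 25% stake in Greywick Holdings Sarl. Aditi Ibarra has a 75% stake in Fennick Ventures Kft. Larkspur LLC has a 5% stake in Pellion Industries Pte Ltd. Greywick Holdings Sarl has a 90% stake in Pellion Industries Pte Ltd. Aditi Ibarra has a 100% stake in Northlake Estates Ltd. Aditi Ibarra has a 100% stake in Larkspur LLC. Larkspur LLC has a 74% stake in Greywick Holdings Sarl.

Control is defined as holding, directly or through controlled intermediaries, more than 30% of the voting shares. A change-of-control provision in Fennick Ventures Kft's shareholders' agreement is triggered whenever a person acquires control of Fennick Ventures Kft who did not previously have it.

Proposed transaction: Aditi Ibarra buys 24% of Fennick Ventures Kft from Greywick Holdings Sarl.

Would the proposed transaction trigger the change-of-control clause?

No

The purchase adds only to Aditi's holdings (Greywick's stake shrinks), so Aditi is the only person who could newly come to control Fennick.
Aditi holds 100% of Larkspur, so Aditi controls Larkspur.
Larkspur and Aditi together hold 74% + 25% = 99% of Greywick, so Aditi controls Greywick.
Aditi and Greywick together hold 75% + 24% = 99% of Fennick, so Aditi controls Fennick.
So Aditi already controls Fennick before the transaction.
After the purchase, Aditi's direct stake in Fennick rises to 75% + 24% = 99%, and Greywick's stake falls to 0%.
Aditi controlled Fennick already, so this is not a new person acquiring control; every other person's position is unchanged or reduced.
No new person acquires control, so the clause is not triggered.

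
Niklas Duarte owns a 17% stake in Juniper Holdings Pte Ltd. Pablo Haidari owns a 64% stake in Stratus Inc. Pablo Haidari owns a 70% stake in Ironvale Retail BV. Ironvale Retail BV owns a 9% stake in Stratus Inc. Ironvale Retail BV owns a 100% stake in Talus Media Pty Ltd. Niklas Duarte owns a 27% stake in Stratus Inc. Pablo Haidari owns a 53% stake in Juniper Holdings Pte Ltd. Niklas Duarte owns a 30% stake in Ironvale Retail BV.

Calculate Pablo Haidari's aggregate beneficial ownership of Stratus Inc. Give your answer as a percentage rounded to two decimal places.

70.30%

Pablo reaches Stratus along 2 paths.
Direct stake: 64% = 64%.
Via Ironvale: 70% × 9% = 6.3%.
Total: 64% + 6.3% = 70.3%.
Rounded: 70.30%.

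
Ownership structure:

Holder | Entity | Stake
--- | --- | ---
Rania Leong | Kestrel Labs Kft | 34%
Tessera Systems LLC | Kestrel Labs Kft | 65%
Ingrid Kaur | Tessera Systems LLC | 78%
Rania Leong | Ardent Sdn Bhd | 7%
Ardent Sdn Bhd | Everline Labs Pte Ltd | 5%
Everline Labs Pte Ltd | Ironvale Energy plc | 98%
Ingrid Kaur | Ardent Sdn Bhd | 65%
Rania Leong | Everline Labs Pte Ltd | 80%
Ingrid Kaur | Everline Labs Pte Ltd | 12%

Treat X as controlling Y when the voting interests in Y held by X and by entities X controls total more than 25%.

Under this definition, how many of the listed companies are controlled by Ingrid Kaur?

3

Ingrid holds 65% of Ardent, so Ingrid controls Ardent.
Ingrid holds 78% of Tessera, so Ingrid controls Tessera.
Tessera holds 65% of Kestrel, so Ingrid controls Kestrel.
No other company's threshold is met.
Ingrid controls 3 companies.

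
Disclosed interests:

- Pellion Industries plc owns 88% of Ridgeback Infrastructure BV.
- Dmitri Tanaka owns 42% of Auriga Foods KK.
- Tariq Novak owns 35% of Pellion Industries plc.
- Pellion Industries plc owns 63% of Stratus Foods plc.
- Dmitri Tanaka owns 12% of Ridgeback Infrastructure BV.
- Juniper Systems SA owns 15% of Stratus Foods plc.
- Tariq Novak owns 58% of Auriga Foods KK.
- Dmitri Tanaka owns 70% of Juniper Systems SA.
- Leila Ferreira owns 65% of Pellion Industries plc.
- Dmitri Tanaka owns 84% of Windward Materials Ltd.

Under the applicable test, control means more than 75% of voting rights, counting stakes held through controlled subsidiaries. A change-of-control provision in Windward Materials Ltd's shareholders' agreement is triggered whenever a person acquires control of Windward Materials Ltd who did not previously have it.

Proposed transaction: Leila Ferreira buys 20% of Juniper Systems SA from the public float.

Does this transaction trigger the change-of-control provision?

The purchase changes only Leila's holdings, so Leila is the only person who could newly come to control Windward.
Leila's largest direct stake is 65% in Pellion, which does not meet the threshold, so Leila controls no company.
Neither Leila nor any entity Leila controls holds any voting interest in Windward.
So before the transaction, Leila does not control Windward.
After the purchase, Leila holds 20% of Juniper directly.
Leila's side now holds 20% of Juniper, not > 75%, so Leila still does not control Juniper.
After the transaction, neither Leila nor any entity Leila controls holds a voting interest in Windward, so Leila still does not control it.
No new person acquires control, so the clause is not triggered.

No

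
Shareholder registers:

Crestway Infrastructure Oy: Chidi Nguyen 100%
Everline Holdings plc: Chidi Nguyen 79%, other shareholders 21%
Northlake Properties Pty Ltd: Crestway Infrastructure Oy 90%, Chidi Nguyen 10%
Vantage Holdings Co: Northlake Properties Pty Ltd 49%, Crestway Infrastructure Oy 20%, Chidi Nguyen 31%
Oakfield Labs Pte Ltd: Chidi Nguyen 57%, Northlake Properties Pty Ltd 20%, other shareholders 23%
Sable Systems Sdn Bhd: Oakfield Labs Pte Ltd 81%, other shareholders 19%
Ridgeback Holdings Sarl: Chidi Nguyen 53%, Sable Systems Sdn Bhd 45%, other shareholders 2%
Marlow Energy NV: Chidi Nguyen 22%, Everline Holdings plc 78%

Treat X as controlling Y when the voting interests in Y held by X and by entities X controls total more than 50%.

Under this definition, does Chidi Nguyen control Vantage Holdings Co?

Yes

Chidi holds 100% of Crestway, so Chidi controls Crestway.
Crestway and Chidi together hold 90% + 10% = 100% of Northlake, so Chidi controls Northlake.
Northlake and Crestway and Chidi together hold 49% + 20% + 31% = 100% of Vantage, so Chidi controls Vantage.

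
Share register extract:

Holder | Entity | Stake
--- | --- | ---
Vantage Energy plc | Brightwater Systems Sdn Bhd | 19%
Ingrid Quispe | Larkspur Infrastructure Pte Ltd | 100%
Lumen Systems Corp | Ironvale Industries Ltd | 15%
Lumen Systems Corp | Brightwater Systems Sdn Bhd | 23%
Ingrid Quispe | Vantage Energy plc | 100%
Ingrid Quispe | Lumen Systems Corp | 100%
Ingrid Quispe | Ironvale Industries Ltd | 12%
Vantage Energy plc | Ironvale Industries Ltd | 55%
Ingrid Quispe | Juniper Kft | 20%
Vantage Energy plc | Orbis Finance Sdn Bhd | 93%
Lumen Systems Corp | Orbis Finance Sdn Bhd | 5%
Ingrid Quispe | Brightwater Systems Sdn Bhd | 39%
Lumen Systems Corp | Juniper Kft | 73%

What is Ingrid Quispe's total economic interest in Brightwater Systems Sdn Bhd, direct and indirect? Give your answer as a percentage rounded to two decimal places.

81.00%

Ingrid reaches Brightwater along 3 paths.
Direct stake: 39% = 39%.
Via Lumen: 100% × 23% = 23%.
Via Vantage: 100% × 19% = 19%.
Total: 39% + 23% + 19% = 81%.
Rounded: 81.00%.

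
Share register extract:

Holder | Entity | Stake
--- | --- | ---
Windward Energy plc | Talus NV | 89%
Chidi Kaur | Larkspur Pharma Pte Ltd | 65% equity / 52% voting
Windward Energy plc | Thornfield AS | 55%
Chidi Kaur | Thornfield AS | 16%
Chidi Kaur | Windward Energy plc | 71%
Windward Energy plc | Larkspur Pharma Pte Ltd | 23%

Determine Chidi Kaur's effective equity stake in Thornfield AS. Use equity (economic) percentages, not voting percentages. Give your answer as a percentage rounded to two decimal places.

Chidi reaches Thornfield along 2 paths.
Via Windward: 71% × 55% = 39.05%.
Direct stake: 16% = 16%.
Total: 39.05% + 16% = 55.05%.

55.05%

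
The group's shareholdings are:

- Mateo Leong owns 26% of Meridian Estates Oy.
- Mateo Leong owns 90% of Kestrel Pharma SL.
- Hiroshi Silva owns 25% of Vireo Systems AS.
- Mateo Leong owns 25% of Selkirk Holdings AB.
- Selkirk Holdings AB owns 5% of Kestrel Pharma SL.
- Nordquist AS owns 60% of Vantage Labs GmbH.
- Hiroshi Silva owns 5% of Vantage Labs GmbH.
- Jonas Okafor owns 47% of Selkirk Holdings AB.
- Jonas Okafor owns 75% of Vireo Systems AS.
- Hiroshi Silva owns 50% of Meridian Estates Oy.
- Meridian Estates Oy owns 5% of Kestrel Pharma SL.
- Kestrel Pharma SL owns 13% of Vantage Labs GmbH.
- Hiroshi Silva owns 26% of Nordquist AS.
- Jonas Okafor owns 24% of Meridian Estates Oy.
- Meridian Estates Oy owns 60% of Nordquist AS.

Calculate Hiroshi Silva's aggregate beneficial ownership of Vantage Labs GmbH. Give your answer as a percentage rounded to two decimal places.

Hiroshi reaches Vantage along 4 paths.
Via Meridian → Kestrel: 50% × 5% × 13% = 0.325%.
Via Meridian → Nordquist: 50% × 60% × 60% = 18%.
Via Nordquist: 26% × 60% = 15.6%.
Direct stake: 5% = 5%.
Total: 0.325% + 18% + 15.6% + 5% = 38.925%.
Rounded: 38.93%.

38.93%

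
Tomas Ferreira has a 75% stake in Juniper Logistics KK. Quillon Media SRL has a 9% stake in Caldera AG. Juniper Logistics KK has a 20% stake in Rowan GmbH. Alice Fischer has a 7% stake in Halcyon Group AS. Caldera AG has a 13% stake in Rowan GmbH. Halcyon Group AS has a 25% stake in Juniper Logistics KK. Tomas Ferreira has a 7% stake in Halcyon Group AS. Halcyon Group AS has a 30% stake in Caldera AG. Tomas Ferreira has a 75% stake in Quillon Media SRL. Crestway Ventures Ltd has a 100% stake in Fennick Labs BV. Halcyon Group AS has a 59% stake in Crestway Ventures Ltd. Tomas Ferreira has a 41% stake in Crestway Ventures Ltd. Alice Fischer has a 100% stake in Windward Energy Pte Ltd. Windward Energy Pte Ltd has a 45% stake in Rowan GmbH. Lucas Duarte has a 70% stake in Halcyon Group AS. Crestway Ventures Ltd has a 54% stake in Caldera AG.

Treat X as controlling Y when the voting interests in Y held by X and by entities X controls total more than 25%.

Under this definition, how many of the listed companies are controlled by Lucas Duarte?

Lucas holds 70% of Halcyon, so Lucas controls Halcyon.
Halcyon holds 59% of Crestway, so Lucas controls Crestway.
Crestway and Halcyon together hold 54% + 30% = 84% of Caldera, so Lucas controls Caldera.
Crestway holds 100% of Fennick, so Lucas controls Fennick.
No other company's threshold is met.
Lucas controls 4 companies.

4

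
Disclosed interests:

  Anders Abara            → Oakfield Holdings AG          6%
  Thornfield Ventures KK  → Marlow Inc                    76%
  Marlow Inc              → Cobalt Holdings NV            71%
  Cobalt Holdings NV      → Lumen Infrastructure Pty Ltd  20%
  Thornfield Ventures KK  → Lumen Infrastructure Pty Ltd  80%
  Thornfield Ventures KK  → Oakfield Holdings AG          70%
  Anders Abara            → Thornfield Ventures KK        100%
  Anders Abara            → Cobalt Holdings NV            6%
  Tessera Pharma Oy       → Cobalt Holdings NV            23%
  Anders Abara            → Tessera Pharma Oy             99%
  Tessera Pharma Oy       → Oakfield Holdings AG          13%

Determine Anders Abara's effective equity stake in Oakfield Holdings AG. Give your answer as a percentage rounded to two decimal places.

88.87%

Anders reaches Oakfield along 3 paths.
Via Thornfield: 100% × 70% = 70%.
Direct stake: 6% = 6%.
Via Tessera: 99% × 13% = 12.87%.
Total: 70% + 6% + 12.87% = 88.87%.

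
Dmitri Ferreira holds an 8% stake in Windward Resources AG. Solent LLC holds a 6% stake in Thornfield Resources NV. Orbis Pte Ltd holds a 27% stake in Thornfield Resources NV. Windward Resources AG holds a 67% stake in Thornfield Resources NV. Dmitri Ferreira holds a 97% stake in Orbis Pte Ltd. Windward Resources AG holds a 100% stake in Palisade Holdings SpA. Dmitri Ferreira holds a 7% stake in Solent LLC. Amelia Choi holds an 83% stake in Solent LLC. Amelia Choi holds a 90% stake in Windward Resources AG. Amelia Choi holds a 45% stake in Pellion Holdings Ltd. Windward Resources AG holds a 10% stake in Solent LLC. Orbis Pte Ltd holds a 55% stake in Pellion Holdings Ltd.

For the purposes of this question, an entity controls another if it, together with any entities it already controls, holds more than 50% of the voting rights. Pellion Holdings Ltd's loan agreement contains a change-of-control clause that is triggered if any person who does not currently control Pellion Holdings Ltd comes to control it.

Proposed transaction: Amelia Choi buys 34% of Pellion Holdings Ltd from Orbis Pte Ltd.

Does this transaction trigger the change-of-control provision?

The purchase adds only to Amelia's holdings (Orbis's stake shrinks), so Amelia is the only person who could newly come to control Pellion.
Amelia holds 90% of Windward, so Amelia controls Windward.
Windward and Amelia together hold 10% + 83% = 93% of Solent, so Amelia controls Solent.
Windward holds 100% of Palisade, so Amelia controls Palisade.
Windward and Solent together hold 67% + 6% = 73% of Thornfield, so Amelia controls Thornfield.
In Pellion, Amelia's side holds only 45%, not > 50%.
So before the transaction, Amelia does not control Pellion.
After the purchase, Amelia's direct stake in Pellion rises to 45% + 34% = 79%, and Orbis's stake falls to 21%.
Amelia holds 79% of Pellion, so Amelia controls Pellion.
Amelia did not control Pellion before and does after, so the clause is triggered.

Yes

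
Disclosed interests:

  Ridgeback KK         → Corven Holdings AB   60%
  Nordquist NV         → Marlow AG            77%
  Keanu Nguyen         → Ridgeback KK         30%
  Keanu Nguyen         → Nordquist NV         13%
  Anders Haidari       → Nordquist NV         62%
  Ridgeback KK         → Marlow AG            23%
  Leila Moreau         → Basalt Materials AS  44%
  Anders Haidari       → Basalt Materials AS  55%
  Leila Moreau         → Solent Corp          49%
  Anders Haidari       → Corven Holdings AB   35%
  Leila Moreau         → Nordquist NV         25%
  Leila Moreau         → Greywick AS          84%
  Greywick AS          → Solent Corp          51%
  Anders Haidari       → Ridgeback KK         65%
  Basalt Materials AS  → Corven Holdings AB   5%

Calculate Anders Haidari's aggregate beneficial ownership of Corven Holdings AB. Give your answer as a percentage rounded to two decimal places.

76.75%

Anders reaches Corven along 3 paths.
Via Ridgeback: 65% × 60% = 39%.
Direct stake: 35% = 35%.
Via Basalt: 55% × 5% = 2.75%.
Total: 39% + 35% + 2.75% = 76.75%.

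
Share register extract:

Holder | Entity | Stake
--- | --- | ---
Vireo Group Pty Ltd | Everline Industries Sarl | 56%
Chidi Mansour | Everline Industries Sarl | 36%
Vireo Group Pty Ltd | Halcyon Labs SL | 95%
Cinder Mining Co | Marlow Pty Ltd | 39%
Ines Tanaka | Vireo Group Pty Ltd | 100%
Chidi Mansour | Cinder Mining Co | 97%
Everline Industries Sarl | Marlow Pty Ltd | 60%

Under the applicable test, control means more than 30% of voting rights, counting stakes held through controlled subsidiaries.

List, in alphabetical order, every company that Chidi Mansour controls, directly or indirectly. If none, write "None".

Chidi holds 97% of Cinder, so Chidi controls Cinder.
Chidi holds 36% of Everline, so Chidi controls Everline.
Cinder and Everline together hold 39% + 60% = 99% of Marlow, so Chidi controls Marlow.
No other company's threshold is met.

Cinder Mining Co, Everline Industries Sarl, Marlow Pty Ltd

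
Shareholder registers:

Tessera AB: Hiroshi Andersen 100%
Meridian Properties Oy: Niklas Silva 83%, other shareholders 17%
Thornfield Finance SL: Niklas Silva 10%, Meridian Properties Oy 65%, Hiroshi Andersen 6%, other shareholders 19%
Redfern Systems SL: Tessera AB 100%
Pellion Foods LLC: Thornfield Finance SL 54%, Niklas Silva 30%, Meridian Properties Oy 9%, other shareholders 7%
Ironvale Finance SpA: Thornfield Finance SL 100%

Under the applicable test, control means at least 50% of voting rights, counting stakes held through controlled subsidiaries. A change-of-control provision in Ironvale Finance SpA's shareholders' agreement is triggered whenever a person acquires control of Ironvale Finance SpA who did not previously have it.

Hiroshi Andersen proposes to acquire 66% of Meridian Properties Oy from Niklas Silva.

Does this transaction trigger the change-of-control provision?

The purchase adds only to Hiroshi's holdings (Niklas's stake shrinks), so Hiroshi is the only person who could newly come to control Ironvale.
Hiroshi holds 100% of Tessera, so Hiroshi controls Tessera.
Tessera holds 100% of Redfern, so Hiroshi controls Redfern.
Neither Hiroshi nor any entity Hiroshi controls holds any voting interest in Ironvale.
So before the transaction, Hiroshi does not control Ironvale.
After the purchase, Hiroshi holds 66% of Meridian directly, and Niklas's stake falls to 17%.
Hiroshi holds 66% of Meridian, so Hiroshi controls Meridian.
Meridian and Hiroshi together hold 65% + 6% = 71% of Thornfield, so Hiroshi controls Thornfield.
Thornfield holds 100% of Ironvale, so Hiroshi controls Ironvale.
Hiroshi did not control Ironvale before and does after, so the clause is triggered.

Yes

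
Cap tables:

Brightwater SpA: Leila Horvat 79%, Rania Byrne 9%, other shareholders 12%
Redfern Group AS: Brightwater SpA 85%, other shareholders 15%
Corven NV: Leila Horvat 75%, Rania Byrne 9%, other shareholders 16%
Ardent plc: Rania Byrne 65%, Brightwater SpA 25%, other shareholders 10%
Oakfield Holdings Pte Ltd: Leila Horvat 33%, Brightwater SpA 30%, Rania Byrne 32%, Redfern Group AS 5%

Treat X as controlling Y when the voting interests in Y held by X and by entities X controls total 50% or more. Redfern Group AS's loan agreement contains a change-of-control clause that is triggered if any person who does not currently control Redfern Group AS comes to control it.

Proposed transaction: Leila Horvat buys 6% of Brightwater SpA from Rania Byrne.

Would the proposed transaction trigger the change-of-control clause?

The purchase adds only to Leila's holdings (Rania's stake shrinks), so Leila is the only person who could newly come to control Redfern.
Leila holds 79% of Brightwater, so Leila controls Brightwater.
Brightwater holds 85% of Redfern, so Leila controls Redfern.
So Leila already controls Redfern before the transaction.
After the purchase, Leila's direct stake in Brightwater rises to 79% + 6% = 85%, and Rania's stake falls to 3%.
Leila controlled Redfern already, so this is not a new person acquiring control; every other person's position is unchanged or reduced.
No new person acquires control, so the clause is not triggered.

No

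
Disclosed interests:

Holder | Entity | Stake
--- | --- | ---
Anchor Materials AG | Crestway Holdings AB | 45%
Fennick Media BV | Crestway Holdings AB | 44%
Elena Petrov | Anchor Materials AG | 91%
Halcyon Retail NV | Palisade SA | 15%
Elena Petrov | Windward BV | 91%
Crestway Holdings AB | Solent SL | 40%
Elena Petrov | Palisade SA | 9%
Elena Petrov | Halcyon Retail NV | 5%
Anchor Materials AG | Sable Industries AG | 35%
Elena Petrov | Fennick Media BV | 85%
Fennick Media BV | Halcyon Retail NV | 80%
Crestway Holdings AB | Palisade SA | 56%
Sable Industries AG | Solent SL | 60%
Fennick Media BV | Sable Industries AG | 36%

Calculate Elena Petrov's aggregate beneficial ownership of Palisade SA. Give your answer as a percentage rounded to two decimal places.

Elena reaches Palisade along 5 paths.
Direct stake: 9% = 9%.
Via Fennick → Crestway: 85% × 44% × 56% = 20.944%.
Via Anchor → Crestway: 91% × 45% × 56% = 22.932%.
Via Halcyon: 5% × 15% = 0.75%.
Via Fennick → Halcyon: 85% × 80% × 15% = 10.2%.
Total: 9% + 20.944% + 22.932% + 0.75% + 10.2% = 63.826%.
Rounded: 63.83%.

63.83%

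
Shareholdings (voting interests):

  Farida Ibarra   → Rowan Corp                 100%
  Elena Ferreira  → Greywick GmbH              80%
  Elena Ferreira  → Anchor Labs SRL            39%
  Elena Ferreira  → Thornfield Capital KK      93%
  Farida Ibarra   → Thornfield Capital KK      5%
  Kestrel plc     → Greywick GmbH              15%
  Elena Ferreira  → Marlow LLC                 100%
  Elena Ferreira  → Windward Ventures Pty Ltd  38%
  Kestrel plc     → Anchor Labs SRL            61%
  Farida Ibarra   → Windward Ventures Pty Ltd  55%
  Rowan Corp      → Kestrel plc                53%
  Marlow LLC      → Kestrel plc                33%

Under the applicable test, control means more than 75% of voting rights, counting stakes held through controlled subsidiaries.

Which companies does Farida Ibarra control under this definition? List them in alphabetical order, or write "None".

Farida holds 100% of Rowan, so Farida controls Rowan.
No other company's threshold is met.

Rowan Corp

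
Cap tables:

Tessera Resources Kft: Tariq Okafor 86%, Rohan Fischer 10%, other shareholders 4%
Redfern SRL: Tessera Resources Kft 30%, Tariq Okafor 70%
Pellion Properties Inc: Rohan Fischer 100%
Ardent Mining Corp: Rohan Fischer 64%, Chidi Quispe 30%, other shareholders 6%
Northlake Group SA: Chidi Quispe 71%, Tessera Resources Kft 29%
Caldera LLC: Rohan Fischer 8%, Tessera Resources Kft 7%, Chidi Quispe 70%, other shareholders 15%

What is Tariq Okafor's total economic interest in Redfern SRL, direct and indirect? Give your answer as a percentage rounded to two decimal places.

Tariq reaches Redfern along 2 paths.
Via Tessera: 86% × 30% = 25.8%.
Direct stake: 70% = 70%.
Total: 25.8% + 70% = 95.8%.
Rounded: 95.80%.

95.80%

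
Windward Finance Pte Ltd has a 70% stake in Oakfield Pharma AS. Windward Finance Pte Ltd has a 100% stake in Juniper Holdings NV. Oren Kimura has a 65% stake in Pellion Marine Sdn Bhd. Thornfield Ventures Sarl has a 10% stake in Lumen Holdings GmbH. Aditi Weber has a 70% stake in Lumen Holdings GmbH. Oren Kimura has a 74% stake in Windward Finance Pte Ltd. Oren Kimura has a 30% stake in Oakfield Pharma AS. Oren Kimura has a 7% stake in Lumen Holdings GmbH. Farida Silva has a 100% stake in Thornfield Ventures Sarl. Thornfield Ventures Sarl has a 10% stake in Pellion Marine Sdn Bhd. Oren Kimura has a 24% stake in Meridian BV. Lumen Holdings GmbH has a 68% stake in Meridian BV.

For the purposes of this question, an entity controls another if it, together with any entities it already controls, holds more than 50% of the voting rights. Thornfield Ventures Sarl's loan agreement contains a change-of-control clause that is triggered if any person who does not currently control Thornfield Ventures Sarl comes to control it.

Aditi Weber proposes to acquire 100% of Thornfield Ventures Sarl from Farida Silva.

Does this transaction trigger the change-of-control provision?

Yes

The purchase adds only to Aditi's holdings (Farida's stake shrinks), so Aditi is the only person who could newly come to control Thornfield.
Aditi holds 70% of Lumen, so Aditi controls Lumen.
Lumen holds 68% of Meridian, so Aditi controls Meridian.
Neither Aditi nor any entity Aditi controls holds any voting interest in Thornfield.
So before the transaction, Aditi does not control Thornfield.
After the purchase, Aditi holds 100% of Thornfield directly, and Farida's stake falls to 0%.
Aditi holds 100% of Thornfield, so Aditi controls Thornfield.
Aditi did not control Thornfield before and does after, so the clause is triggered.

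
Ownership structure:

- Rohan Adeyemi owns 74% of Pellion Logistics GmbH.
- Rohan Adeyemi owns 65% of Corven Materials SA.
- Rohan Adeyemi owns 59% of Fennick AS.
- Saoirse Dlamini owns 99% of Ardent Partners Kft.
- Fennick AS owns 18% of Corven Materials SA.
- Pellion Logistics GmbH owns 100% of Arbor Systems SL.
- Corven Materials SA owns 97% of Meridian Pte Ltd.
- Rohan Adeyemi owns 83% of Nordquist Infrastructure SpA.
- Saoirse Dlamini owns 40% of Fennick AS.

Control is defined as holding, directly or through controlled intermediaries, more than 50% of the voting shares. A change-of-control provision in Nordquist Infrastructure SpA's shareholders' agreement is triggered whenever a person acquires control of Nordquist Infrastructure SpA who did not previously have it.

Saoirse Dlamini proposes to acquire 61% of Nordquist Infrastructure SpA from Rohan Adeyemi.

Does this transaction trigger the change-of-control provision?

Yes

The purchase adds only to Saoirse's holdings (Rohan's stake shrinks), so Saoirse is the only person who could newly come to control Nordquist.
Saoirse holds 99% of Ardent, so Saoirse controls Ardent.
Neither Saoirse nor any entity Saoirse controls holds any voting interest in Nordquist.
So before the transaction, Saoirse does not control Nordquist.
After the purchase, Saoirse holds 61% of Nordquist directly, and Rohan's stake falls to 22%.
Saoirse holds 61% of Nordquist, so Saoirse controls Nordquist.
Saoirse did not control Nordquist before and does after, so the clause is triggered.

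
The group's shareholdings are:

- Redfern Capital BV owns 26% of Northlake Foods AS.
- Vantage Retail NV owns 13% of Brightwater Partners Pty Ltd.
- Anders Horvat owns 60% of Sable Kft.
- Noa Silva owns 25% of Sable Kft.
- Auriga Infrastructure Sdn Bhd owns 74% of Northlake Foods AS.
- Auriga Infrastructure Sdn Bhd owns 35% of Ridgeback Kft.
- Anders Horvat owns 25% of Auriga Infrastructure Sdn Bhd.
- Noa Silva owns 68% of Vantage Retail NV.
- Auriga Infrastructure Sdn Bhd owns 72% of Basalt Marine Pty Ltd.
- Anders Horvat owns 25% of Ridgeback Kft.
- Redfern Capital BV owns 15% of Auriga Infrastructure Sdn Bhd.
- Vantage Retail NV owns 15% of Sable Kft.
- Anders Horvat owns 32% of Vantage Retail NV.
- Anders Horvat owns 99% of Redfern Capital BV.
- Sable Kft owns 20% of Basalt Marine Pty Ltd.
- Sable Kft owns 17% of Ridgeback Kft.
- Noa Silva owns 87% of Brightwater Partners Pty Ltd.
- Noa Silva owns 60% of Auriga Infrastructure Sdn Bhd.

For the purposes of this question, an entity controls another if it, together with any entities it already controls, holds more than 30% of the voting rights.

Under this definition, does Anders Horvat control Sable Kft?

Anders holds 32% of Vantage, so Anders controls Vantage.
Vantage and Anders together hold 15% + 60% = 75% of Sable, so Anders controls Sable.

Yes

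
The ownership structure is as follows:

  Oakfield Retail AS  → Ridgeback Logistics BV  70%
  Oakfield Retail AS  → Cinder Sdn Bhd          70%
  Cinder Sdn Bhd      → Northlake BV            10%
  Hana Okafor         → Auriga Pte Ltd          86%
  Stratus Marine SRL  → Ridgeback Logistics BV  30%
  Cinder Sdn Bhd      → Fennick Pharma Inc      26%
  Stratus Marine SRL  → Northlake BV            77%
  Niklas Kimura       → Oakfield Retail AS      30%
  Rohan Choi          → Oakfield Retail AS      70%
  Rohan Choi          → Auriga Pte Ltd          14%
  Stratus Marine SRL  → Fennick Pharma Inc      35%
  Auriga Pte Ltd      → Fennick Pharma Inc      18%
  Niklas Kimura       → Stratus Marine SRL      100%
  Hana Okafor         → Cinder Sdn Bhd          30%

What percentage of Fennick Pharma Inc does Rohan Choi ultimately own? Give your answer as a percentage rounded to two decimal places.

15.26%

Rohan reaches Fennick along 2 paths.
Via Oakfield → Cinder: 70% × 70% × 26% = 12.74%.
Via Auriga: 14% × 18% = 2.52%.
Total: 12.74% + 2.52% = 15.26%.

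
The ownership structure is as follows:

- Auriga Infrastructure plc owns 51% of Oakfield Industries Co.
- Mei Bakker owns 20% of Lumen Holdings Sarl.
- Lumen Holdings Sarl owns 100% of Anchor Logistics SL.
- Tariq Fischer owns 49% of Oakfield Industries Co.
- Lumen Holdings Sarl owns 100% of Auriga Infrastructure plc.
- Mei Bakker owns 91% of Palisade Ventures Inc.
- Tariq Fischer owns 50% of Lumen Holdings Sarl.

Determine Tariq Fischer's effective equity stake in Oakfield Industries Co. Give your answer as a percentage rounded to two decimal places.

74.50%

Tariq reaches Oakfield along 2 paths.
Via Lumen → Auriga: 50% × 100% × 51% = 25.5%.
Direct stake: 49% = 49%.
Total: 25.5% + 49% = 74.5%.
Rounded: 74.50%.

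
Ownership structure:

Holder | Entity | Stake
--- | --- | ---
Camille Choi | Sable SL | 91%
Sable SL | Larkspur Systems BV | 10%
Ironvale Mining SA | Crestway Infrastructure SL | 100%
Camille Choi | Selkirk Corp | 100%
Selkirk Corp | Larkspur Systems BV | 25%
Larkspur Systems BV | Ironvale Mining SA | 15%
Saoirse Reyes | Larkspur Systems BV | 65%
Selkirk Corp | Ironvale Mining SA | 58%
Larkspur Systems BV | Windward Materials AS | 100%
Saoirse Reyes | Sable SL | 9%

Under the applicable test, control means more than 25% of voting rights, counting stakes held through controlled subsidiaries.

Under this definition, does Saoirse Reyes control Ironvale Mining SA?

Saoirse holds 65% of Larkspur, so Saoirse controls Larkspur.
Larkspur holds 100% of Windward, so Saoirse controls Windward.
In Ironvale, Saoirse's side holds only 15%, not > 25%.
So Saoirse does not control Ironvale.

No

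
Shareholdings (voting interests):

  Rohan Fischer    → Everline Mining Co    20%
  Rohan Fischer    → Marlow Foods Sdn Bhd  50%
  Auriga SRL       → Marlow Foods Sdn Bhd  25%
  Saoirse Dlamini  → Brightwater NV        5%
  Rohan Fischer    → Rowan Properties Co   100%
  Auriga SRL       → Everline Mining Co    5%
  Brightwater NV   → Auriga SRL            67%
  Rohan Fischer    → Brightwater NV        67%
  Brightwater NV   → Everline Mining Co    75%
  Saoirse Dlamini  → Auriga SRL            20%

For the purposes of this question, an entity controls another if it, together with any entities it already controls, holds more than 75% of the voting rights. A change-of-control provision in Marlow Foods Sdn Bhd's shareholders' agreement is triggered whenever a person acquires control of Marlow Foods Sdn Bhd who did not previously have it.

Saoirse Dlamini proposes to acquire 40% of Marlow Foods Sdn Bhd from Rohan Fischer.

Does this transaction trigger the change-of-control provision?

No

The purchase adds only to Saoirse's holdings (Rohan's stake shrinks), so Saoirse is the only person who could newly come to control Marlow.
Saoirse's largest direct stake is 20% in Auriga, which does not meet the threshold, so Saoirse controls no company.
Neither Saoirse nor any entity Saoirse controls holds any voting interest in Marlow.
So before the transaction, Saoirse does not control Marlow.
After the purchase, Saoirse holds 40% of Marlow directly, and Rohan's stake falls to 10%.
After the transaction, Saoirse's side holds 40% of Marlow, not > 75%, so Saoirse still does not control Marlow.
No new person acquires control, so the clause is not triggered.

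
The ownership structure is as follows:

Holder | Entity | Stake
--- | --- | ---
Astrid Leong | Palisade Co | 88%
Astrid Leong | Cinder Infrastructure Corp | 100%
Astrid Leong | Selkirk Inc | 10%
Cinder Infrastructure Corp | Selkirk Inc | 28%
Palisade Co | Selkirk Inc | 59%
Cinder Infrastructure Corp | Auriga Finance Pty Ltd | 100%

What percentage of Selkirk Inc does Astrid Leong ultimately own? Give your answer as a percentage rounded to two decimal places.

Astrid reaches Selkirk along 3 paths.
Via Cinder: 100% × 28% = 28%.
Via Palisade: 88% × 59% = 51.92%.
Direct stake: 10% = 10%.
Total: 28% + 51.92% + 10% = 89.92%.

89.92%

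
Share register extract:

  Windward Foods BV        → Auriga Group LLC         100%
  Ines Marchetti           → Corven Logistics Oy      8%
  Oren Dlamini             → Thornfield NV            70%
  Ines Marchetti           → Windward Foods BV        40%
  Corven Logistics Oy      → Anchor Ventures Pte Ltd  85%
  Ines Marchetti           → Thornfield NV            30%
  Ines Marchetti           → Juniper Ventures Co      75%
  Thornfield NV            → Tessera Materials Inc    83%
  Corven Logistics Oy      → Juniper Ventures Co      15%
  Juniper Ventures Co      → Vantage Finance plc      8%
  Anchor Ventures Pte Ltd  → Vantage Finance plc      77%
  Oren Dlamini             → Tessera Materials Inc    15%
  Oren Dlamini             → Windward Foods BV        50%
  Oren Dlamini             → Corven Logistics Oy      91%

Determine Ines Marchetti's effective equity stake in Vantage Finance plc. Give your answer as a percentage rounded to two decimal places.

Ines reaches Vantage along 3 paths.
Via Juniper: 75% × 8% = 6%.
Via Corven → Juniper: 8% × 15% × 8% = 0.096%.
Via Corven → Anchor: 8% × 85% × 77% = 5.236%.
Total: 6% + 0.096% + 5.236% = 11.332%.
Rounded: 11.33%.

11.33%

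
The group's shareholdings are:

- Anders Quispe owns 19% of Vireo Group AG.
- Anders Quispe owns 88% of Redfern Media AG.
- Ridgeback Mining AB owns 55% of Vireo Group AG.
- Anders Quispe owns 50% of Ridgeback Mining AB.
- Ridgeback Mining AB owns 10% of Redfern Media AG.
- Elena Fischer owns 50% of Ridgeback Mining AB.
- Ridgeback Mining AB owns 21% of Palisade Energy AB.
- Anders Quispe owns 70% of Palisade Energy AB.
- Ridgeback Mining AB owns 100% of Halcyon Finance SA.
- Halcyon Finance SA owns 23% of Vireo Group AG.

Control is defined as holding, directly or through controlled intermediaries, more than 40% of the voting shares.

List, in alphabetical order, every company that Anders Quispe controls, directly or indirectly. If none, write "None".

Halcyon Finance SA, Palisade Energy AB, Redfern Media AG, Ridgeback Mining AB, Vireo Group AG

Anders holds 50% of Ridgeback, so Anders controls Ridgeback.
Ridgeback holds 100% of Halcyon, so Anders controls Halcyon.
Anders and Halcyon and Ridgeback together hold 19% + 23% + 55% = 97% of Vireo, so Anders controls Vireo.
Anders and Ridgeback together hold 88% + 10% = 98% of Redfern, so Anders controls Redfern.
Anders and Ridgeback together hold 70% + 21% = 91% of Palisade, so Anders controls Palisade.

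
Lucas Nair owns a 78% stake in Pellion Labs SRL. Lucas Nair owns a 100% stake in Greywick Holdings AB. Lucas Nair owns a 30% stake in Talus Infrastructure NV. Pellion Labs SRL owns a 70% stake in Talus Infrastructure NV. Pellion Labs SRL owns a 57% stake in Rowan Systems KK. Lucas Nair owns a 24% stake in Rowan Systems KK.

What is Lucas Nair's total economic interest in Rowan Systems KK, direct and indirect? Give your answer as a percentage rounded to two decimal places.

68.46%

Lucas reaches Rowan along 2 paths.
Direct stake: 24% = 24%.
Via Pellion: 78% × 57% = 44.46%.
Total: 24% + 44.46% = 68.46%.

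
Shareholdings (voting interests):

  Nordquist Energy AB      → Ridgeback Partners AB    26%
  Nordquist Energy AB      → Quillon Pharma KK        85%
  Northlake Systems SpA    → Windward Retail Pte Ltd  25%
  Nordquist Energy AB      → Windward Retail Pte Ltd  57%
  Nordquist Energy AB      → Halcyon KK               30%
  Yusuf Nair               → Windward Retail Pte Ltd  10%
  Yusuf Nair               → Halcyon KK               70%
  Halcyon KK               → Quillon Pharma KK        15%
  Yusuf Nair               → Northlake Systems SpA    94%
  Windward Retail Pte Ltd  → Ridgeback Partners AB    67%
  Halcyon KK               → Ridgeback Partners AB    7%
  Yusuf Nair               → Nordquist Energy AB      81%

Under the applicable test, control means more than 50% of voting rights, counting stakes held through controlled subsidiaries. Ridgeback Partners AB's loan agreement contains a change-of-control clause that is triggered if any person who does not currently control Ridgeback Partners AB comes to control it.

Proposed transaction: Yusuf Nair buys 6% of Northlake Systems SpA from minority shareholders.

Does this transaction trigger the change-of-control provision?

The purchase changes only Yusuf's holdings, so Yusuf is the only person who could newly come to control Ridgeback.
Yusuf holds 81% of Nordquist, so Yusuf controls Nordquist.
Nordquist and Yusuf together hold 30% + 70% = 100% of Halcyon, so Yusuf controls Halcyon.
Yusuf holds 94% of Northlake, so Yusuf controls Northlake.
Northlake and Nordquist and Yusuf together hold 25% + 57% + 10% = 92% of Windward, so Yusuf controls Windward.
Windward and Nordquist and Halcyon together hold 67% + 26% + 7% = 100% of Ridgeback, so Yusuf controls Ridgeback.
So Yusuf already controls Ridgeback before the transaction.
After the purchase, Yusuf's direct stake in Northlake rises to 94% + 6% = 100%.
Yusuf controlled Ridgeback already, so this is not a new person acquiring control; every other person's position is unchanged or reduced.
No new person acquires control, so the clause is not triggered.

No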